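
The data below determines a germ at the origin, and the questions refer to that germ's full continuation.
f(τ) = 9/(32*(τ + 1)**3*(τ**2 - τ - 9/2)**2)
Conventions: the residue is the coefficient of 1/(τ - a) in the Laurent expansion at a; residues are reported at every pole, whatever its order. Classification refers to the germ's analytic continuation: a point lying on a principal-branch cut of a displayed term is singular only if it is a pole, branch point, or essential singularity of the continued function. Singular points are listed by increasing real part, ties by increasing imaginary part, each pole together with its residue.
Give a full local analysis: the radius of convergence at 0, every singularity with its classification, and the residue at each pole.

Radius of convergence at 0: 1.
At 1/2 - (1/2)*sqrt(19): a pole of order 2; residue -72/625 - (47547/1805000)*sqrt(19).
At -1: a pole of order 3; residue 144/625.
At 1/2 + (1/2)*sqrt(19): a pole of order 2; residue -72/625 + (47547/1805000)*sqrt(19).

Denominator factor (τ + 1)^3: pole of order 3 at -1, modulus 1.
Denominator factor (τ**2 - τ - 9/2)^2: discriminant 19, real irrational roots 1/2 + (1/2)*sqrt(19) and 1/2 - (1/2)*sqrt(19); poles of order 2, moduli 1/2 + (1/2)*sqrt(19) and -1/2 + (1/2)*sqrt(19).
The radius of convergence is the smallest modulus among the singular points: 1.
The factor τ**2 - τ - 9/2 splits as (τ - a)(τ - a') with a = 1/2 - (1/2)*sqrt(19), a' = 1/2 + (1/2)*sqrt(19). At the order-2 pole a set g(τ) = (τ - a)^2*f(τ) = [9/(32*(τ + 1)**3)] / (τ - a')^2.
Order-2 pole: residue = g'(a); g'(1/2 - (1/2)*sqrt(19)) = -72/625 - (47547/1805000)*sqrt(19), so the residue is -72/625 - (47547/1805000)*sqrt(19).
At the order-3 pole -1 set g(τ) = (τ - (-1))^3*f(τ) = 9/(32*(τ**2 - τ - 9/2)**2).
Order-3 pole: residue = g''(a)/2; g''(-1) = 288/625, so the residue is 144/625.
The factor τ**2 - τ - 9/2 splits as (τ - a)(τ - a') with a = 1/2 + (1/2)*sqrt(19), a' = 1/2 - (1/2)*sqrt(19). At the order-2 pole a set g(τ) = (τ - a)^2*f(τ) = [9/(32*(τ + 1)**3)] / (τ - a')^2.
Order-2 pole: residue = g'(a); g'(1/2 + (1/2)*sqrt(19)) = -72/625 + (47547/1805000)*sqrt(19), so the residue is -72/625 + (47547/1805000)*sqrt(19).
List the singular points by increasing real part (a conjugate pair: the negative imaginary part first).


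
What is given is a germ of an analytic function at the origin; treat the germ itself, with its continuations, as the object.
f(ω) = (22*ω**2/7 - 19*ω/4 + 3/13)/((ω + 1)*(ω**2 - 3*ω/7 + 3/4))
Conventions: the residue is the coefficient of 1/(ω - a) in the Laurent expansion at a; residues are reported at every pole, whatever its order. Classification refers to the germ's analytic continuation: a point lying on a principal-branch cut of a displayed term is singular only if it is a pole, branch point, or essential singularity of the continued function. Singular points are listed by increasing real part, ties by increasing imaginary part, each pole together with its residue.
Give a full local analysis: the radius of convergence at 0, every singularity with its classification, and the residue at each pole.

Denominator factor (ω**2 - 3*ω/7 + 3/4): discriminant -138/49, complex-conjugate roots (3/14) + ((1/14)*sqrt(138))*i and (3/14) - ((1/14)*sqrt(138))*i; poles of order 1, moduli (1/2)*sqrt(3) and (1/2)*sqrt(3).
Denominator factor (ω + 1): pole of order 1 at -1, modulus 1.
The radius of convergence is the smallest modulus among the singular points: (1/2)*sqrt(3).
At the order-1 pole -1 set g(ω) = (ω - (-1))*f(ω) = (22*ω**2/7 - 19*ω/4 + 3/13)/(ω**2 - 3*ω/7 + 3/4).
Simple pole: residue = g(a) at a = -1, which is 2957/793.
The factor ω**2 - 3*ω/7 + 3/4 splits as (ω - a)(ω - a') with a = (3/14) - ((1/14)*sqrt(138))*i, a' = (3/14) + ((1/14)*sqrt(138))*i. At the order-1 pole a set g(ω) = (ω - a)*f(ω) = [(22*ω**2/7 - 19*ω/4 + 3/13)/(ω + 1)] / (ω - a').
Simple pole: residue = g(a) at a = (3/14) - ((1/14)*sqrt(138))*i, which is (-3253/11102) - ((139443/1021384)*sqrt(138))*i.
The factor ω**2 - 3*ω/7 + 3/4 splits as (ω - a)(ω - a') with a = (3/14) + ((1/14)*sqrt(138))*i, a' = (3/14) - ((1/14)*sqrt(138))*i. At the order-1 pole a set g(ω) = (ω - a)*f(ω) = [(22*ω**2/7 - 19*ω/4 + 3/13)/(ω + 1)] / (ω - a').
Simple pole: residue = g(a) at a = (3/14) + ((1/14)*sqrt(138))*i, which is (-3253/11102) + ((139443/1021384)*sqrt(138))*i.
List the singular points by increasing real part (a conjugate pair: the negative imaginary part first).

Radius of convergence at 0: (1/2)*sqrt(3).
At -1: a pole of order 1; residue 2957/793.
At (3/14) - ((1/14)*sqrt(138))*i: a pole of order 1; residue (-3253/11102) - ((139443/1021384)*sqrt(138))*i.
At (3/14) + ((1/14)*sqrt(138))*i: a pole of order 1; residue (-3253/11102) + ((139443/1021384)*sqrt(138))*i.


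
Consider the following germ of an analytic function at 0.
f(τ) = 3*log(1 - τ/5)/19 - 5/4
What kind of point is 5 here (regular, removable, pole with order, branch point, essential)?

The point is a logarithmic branch point.

The term (3/19)*log(1 - τ/(5)) has argument 1 - 5/(5) = 0 at 5: a logarithmic (infinitely-sheeted) branch point; the remaining terms are analytic or single-valued there.


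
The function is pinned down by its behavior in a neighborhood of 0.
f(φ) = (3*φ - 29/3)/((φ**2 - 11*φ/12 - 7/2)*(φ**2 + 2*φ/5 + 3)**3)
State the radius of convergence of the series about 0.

The radius of convergence is -11/24 + (1/24)*sqrt(2137).

Denominator factor (φ**2 + 2*φ/5 + 3)^3: discriminant -296/25, complex-conjugate roots (-1/5) + ((1/5)*sqrt(74))*i and (-1/5) - ((1/5)*sqrt(74))*i; poles of order 3, moduli sqrt(3) and sqrt(3).
Denominator factor (φ**2 - 11*φ/12 - 7/2): discriminant 2137/144, real irrational roots 11/24 + (1/24)*sqrt(2137) and 11/24 - (1/24)*sqrt(2137); poles of order 1, moduli 11/24 + (1/24)*sqrt(2137) and -11/24 + (1/24)*sqrt(2137).
The radius of convergence is the smallest modulus among the singular points: -11/24 + (1/24)*sqrt(2137).


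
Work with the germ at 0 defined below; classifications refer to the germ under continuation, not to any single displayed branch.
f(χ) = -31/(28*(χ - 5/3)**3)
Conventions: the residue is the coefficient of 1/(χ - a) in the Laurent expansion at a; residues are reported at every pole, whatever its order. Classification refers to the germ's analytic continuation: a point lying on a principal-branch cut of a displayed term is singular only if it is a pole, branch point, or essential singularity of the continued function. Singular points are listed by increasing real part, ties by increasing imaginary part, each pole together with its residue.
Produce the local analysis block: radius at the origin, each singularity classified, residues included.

Denominator factor (χ - 5/3)^3: pole of order 3 at 5/3, modulus 5/3.
The radius of convergence is the smallest modulus among the singular points: 5/3.
At the order-3 pole 5/3 set g(χ) = (χ - (5/3))^3*f(χ) = -31/28.
Order-3 pole: residue = g''(a)/2; g''(5/3) = 0, so the residue is 0.

Radius of convergence at 0: 5/3.
At 5/3: a pole of order 3; residue 0.


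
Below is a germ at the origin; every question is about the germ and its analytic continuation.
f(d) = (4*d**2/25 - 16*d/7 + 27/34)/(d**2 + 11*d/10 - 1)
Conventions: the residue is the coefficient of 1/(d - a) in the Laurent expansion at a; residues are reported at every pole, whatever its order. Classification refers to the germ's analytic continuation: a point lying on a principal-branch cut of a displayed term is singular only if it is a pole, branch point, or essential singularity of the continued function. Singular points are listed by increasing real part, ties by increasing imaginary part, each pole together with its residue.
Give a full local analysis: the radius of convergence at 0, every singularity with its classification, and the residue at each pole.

Denominator factor (d**2 + 11*d/10 - 1): discriminant 521/100, real irrational roots -11/20 + (1/20)*sqrt(521) and -11/20 - (1/20)*sqrt(521); poles of order 1, moduli -11/20 + (1/20)*sqrt(521) and 11/20 + (1/20)*sqrt(521).
The radius of convergence is the smallest modulus among the singular points: -11/20 + (1/20)*sqrt(521).
The factor d**2 + 11*d/10 - 1 splits as (d - a)(d - a') with a = -11/20 - (1/20)*sqrt(521), a' = -11/20 + (1/20)*sqrt(521). At the order-1 pole a set g(d) = (d - a)*f(d) = [4*d**2/25 - 16*d/7 + 27/34] / (d - a').
Simple pole: residue = g(a) at a = -11/20 - (1/20)*sqrt(521), which is -1077/875 - (343324/7749875)*sqrt(521).
The factor d**2 + 11*d/10 - 1 splits as (d - a)(d - a') with a = -11/20 + (1/20)*sqrt(521), a' = -11/20 - (1/20)*sqrt(521). At the order-1 pole a set g(d) = (d - a)*f(d) = [4*d**2/25 - 16*d/7 + 27/34] / (d - a').
Simple pole: residue = g(a) at a = -11/20 + (1/20)*sqrt(521), which is -1077/875 + (343324/7749875)*sqrt(521).
List the singular points by increasing real part (a conjugate pair: the negative imaginary part first).

Radius of convergence at 0: -11/20 + (1/20)*sqrt(521).
At -11/20 - (1/20)*sqrt(521): a pole of order 1; residue -1077/875 - (343324/7749875)*sqrt(521).
At -11/20 + (1/20)*sqrt(521): a pole of order 1; residue -1077/875 + (343324/7749875)*sqrt(521).


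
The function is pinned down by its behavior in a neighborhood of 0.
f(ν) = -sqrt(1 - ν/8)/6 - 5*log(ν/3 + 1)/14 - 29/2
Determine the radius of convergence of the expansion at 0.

The radius of convergence is 3.

Branch term (-5/14)*log(1 - ν/(-3)): its argument vanishes at ν = -3, a logarithmic branch point, modulus 3.
Branch term (-1/6)*sqrt(1 - ν/(8)): its argument vanishes at ν = 8, a square-root branch point, modulus 8.
The radius of convergence is the smallest modulus among the singular points: 3.


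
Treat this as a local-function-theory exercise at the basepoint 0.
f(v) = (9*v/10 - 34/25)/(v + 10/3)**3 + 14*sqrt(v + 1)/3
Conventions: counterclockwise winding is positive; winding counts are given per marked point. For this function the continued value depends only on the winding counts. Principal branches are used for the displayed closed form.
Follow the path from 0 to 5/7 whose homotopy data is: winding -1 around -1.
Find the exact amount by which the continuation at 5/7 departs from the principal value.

Continued minus principal equals -(8/3)*sqrt(21).

The rational part is single-valued and drops out of the difference; each branch term changes only by its own monodromy.
(14/3)*sqrt(1 - v/(-1)): winding -1 is odd, the square root flips sign, contributing -2*(14/3)*sqrt(1 - (5/7)/(-1)) = -2*(14/3)*sqrt(12/7) = -(8/3)*sqrt(21).
Summing the contributions at v = 5/7 gives -(8/3)*sqrt(21).


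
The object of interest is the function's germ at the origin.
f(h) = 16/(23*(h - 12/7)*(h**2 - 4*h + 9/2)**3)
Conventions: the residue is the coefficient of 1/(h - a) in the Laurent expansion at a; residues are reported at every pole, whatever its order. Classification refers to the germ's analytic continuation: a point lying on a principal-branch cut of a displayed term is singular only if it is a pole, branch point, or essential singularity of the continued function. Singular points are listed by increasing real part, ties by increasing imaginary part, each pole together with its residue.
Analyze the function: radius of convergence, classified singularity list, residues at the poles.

Denominator factor (h**2 - 4*h + 9/2)^3: discriminant -2, complex-conjugate roots (2) + ((1/2)*sqrt(2))*i and (2) - ((1/2)*sqrt(2))*i; poles of order 3, moduli (3/2)*sqrt(2) and (3/2)*sqrt(2).
Denominator factor (h - 12/7): pole of order 1 at 12/7, modulus 12/7.
The radius of convergence is the smallest modulus among the singular points: 12/7.
At the order-1 pole 12/7 set g(h) = (h - (12/7))*f(h) = 16/(23*(h**2 - 4*h + 9/2)**3).
Simple pole: residue = g(a) at a = 12/7, which is 15059072/4259439.
The factor h**2 - 4*h + 9/2 splits as (h - a)(h - a') with a = (2) - ((1/2)*sqrt(2))*i, a' = (2) + ((1/2)*sqrt(2))*i. At the order-3 pole a set g(h) = (h - a)^3*f(h) = [16/(23*(h - 12/7))] / (h - a')^3.
Order-3 pole: residue = g''(a)/2; g''((2) - ((1/2)*sqrt(2))*i) = (-15059072/4259439) + ((8988448/4259439)*sqrt(2))*i, so the residue is (-7529536/4259439) + ((4494224/4259439)*sqrt(2))*i.
The factor h**2 - 4*h + 9/2 splits as (h - a)(h - a') with a = (2) + ((1/2)*sqrt(2))*i, a' = (2) - ((1/2)*sqrt(2))*i. At the order-3 pole a set g(h) = (h - a)^3*f(h) = [16/(23*(h - 12/7))] / (h - a')^3.
Order-3 pole: residue = g''(a)/2; g''((2) + ((1/2)*sqrt(2))*i) = (-15059072/4259439) - ((8988448/4259439)*sqrt(2))*i, so the residue is (-7529536/4259439) - ((4494224/4259439)*sqrt(2))*i.
List the singular points by increasing real part (a conjugate pair: the negative imaginary part first).

Radius of convergence at 0: 12/7.
At 12/7: a pole of order 1; residue 15059072/4259439.
At (2) - ((1/2)*sqrt(2))*i: a pole of order 3; residue (-7529536/4259439) + ((4494224/4259439)*sqrt(2))*i.
At (2) + ((1/2)*sqrt(2))*i: a pole of order 3; residue (-7529536/4259439) - ((4494224/4259439)*sqrt(2))*i.


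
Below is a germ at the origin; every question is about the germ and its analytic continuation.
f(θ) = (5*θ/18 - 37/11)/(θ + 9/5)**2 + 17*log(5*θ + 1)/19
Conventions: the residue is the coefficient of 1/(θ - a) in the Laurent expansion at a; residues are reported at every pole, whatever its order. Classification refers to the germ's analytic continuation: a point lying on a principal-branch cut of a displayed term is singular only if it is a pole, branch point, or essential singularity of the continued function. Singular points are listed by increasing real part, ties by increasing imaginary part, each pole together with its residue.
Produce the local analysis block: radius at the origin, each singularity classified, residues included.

Radius of convergence at 0: 1/5.
At -9/5: a pole of order 2; residue 5/18.
At -1/5: a logarithmic branch point.

Denominator factor (θ + 9/5)^2: pole of order 2 at -9/5, modulus 9/5.
Branch term (17/19)*log(1 - θ/(-1/5)): its argument vanishes at θ = -1/5, a logarithmic branch point, modulus 1/5.
The radius of convergence is the smallest modulus among the singular points: 1/5.
The branch term is analytic at -9/5 and contributes nothing to the residue; only the rational part matters.
At the order-2 pole -9/5 set g(θ) = (θ - (-9/5))^2*(rational part) = 5*θ/18 - 37/11.
Order-2 pole: residue = g'(a); g'(-9/5) = 5/18, so the residue is 5/18.
List the singular points by increasing real part (a conjugate pair: the negative imaginary part first).


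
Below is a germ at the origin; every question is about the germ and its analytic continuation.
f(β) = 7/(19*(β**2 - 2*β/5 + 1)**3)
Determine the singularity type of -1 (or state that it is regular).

Denominator factors: β**2 - 2*β/5 + 1 = 12/5 at β = -1 — none vanishes.
So the germ continues analytically to -1.

The point is a regular point.


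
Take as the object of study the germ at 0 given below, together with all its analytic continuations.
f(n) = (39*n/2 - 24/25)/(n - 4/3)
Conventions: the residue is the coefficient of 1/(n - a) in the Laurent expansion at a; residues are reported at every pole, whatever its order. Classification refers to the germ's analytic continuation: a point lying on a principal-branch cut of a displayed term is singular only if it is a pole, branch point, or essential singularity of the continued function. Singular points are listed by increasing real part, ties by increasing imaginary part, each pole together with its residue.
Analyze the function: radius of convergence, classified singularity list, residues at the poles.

Radius of convergence at 0: 4/3.
At 4/3: a pole of order 1; residue 626/25.

Denominator factor (n - 4/3): pole of order 1 at 4/3, modulus 4/3.
The radius of convergence is the smallest modulus among the singular points: 4/3.
At the order-1 pole 4/3 set g(n) = (n - (4/3))*f(n) = 39*n/2 - 24/25.
Simple pole: residue = g(a) at a = 4/3, which is 626/25.


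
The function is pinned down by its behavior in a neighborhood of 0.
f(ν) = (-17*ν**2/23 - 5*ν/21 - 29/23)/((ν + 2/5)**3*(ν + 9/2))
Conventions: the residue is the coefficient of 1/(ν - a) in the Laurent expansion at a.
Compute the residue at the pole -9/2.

The residue is 2440250/11096281.

At the order-1 pole -9/2 set g(ν) = (ν - (-9/2))*f(ν) = (-17*ν**2/23 - 5*ν/21 - 29/23)/(ν + 2/5)**3.
Simple pole: residue = g(a) at a = -9/2, which is 2440250/11096281.


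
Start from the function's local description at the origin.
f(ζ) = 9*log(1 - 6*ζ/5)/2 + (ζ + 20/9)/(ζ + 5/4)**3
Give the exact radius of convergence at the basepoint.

The radius of convergence is 5/6.

Denominator factor (ζ + 5/4)^3: pole of order 3 at -5/4, modulus 5/4.
Branch term (9/2)*log(1 - ζ/(5/6)): its argument vanishes at ζ = 5/6, a logarithmic branch point, modulus 5/6.
The radius of convergence is the smallest modulus among the singular points: 5/6.


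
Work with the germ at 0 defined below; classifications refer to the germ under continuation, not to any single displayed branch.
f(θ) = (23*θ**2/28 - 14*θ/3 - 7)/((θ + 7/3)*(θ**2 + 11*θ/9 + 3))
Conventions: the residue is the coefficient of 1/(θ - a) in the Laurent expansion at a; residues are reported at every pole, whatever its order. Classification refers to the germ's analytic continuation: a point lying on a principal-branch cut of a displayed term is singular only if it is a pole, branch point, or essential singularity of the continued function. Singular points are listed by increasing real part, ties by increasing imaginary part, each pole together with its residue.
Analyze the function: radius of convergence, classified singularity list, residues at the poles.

Radius of convergence at 0: sqrt(3).
At -7/3: a pole of order 1; residue 903/604.
At (-11/18) - ((1/18)*sqrt(851))*i: a pole of order 1; residue (-356/1057) - ((171635/3598028)*sqrt(851))*i.
At (-11/18) + ((1/18)*sqrt(851))*i: a pole of order 1; residue (-356/1057) + ((171635/3598028)*sqrt(851))*i.

Denominator factor (θ**2 + 11*θ/9 + 3): discriminant -851/81, complex-conjugate roots (-11/18) + ((1/18)*sqrt(851))*i and (-11/18) - ((1/18)*sqrt(851))*i; poles of order 1, moduli sqrt(3) and sqrt(3).
Denominator factor (θ + 7/3): pole of order 1 at -7/3, modulus 7/3.
The radius of convergence is the smallest modulus among the singular points: sqrt(3).
At the order-1 pole -7/3 set g(θ) = (θ - (-7/3))*f(θ) = (23*θ**2/28 - 14*θ/3 - 7)/(θ**2 + 11*θ/9 + 3).
Simple pole: residue = g(a) at a = -7/3, which is 903/604.
The factor θ**2 + 11*θ/9 + 3 splits as (θ - a)(θ - a') with a = (-11/18) - ((1/18)*sqrt(851))*i, a' = (-11/18) + ((1/18)*sqrt(851))*i. At the order-1 pole a set g(θ) = (θ - a)*f(θ) = [(23*θ**2/28 - 14*θ/3 - 7)/(θ + 7/3)] / (θ - a').
Simple pole: residue = g(a) at a = (-11/18) - ((1/18)*sqrt(851))*i, which is (-356/1057) - ((171635/3598028)*sqrt(851))*i.
The factor θ**2 + 11*θ/9 + 3 splits as (θ - a)(θ - a') with a = (-11/18) + ((1/18)*sqrt(851))*i, a' = (-11/18) - ((1/18)*sqrt(851))*i. At the order-1 pole a set g(θ) = (θ - a)*f(θ) = [(23*θ**2/28 - 14*θ/3 - 7)/(θ + 7/3)] / (θ - a').
Simple pole: residue = g(a) at a = (-11/18) + ((1/18)*sqrt(851))*i, which is (-356/1057) + ((171635/3598028)*sqrt(851))*i.
List the singular points by increasing real part (a conjugate pair: the negative imaginary part first).


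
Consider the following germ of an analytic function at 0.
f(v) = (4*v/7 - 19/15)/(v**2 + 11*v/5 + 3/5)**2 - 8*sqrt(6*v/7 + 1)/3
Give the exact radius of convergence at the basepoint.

Denominator factor (v**2 + 11*v/5 + 3/5)^2: discriminant 61/25, real irrational roots -11/10 + (1/10)*sqrt(61) and -11/10 - (1/10)*sqrt(61); poles of order 2, moduli 11/10 - (1/10)*sqrt(61) and 11/10 + (1/10)*sqrt(61).
Branch term (-8/3)*sqrt(1 - v/(-7/6)): its argument vanishes at v = -7/6, a square-root branch point, modulus 7/6.
The radius of convergence is the smallest modulus among the singular points: 11/10 - (1/10)*sqrt(61).

The radius of convergence is 11/10 - (1/10)*sqrt(61).


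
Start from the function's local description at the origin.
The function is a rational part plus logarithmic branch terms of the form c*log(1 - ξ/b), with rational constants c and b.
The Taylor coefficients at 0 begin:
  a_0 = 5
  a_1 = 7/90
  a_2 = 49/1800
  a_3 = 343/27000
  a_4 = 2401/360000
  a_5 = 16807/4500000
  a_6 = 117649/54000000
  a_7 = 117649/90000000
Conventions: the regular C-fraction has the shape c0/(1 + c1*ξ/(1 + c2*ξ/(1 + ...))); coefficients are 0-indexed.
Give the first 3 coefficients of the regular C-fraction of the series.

Taylor coefficients (read off): a_0 = 5, a_1 = 7/90, a_2 = 49/1800.
c0 = a_0 = 5. Peel one level at a time: if S = 1 + c*ξ/S' with S'(0) = 1, then c is the ξ-coefficient of S and S' = c*ξ/(S - 1).
S_1 = c0/f = 1 + (-7/450)*ξ + (-2107/405000)*ξ^2 + ...; c1 = -7/450.
S_2 = c1*ξ/(S_1 - 1) = 1 + (-301/900)*ξ + ...; c2 = -301/900.

The regular C-fraction coefficients are [5, -7/450, -301/900].


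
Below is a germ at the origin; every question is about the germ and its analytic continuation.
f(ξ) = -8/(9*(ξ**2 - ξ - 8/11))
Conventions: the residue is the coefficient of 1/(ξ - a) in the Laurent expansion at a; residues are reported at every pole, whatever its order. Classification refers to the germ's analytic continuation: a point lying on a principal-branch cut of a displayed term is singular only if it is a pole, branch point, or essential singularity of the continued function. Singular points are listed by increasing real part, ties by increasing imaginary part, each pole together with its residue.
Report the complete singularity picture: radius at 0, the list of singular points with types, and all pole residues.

Denominator factor (ξ**2 - ξ - 8/11): discriminant 43/11, real irrational roots 1/2 + (1/22)*sqrt(473) and 1/2 - (1/22)*sqrt(473); poles of order 1, moduli 1/2 + (1/22)*sqrt(473) and -1/2 + (1/22)*sqrt(473).
The radius of convergence is the smallest modulus among the singular points: -1/2 + (1/22)*sqrt(473).
The factor ξ**2 - ξ - 8/11 splits as (ξ - a)(ξ - a') with a = 1/2 - (1/22)*sqrt(473), a' = 1/2 + (1/22)*sqrt(473). At the order-1 pole a set g(ξ) = (ξ - a)*f(ξ) = [-8/9] / (ξ - a').
Simple pole: residue = g(a) at a = 1/2 - (1/22)*sqrt(473), which is (8/387)*sqrt(473).
The factor ξ**2 - ξ - 8/11 splits as (ξ - a)(ξ - a') with a = 1/2 + (1/22)*sqrt(473), a' = 1/2 - (1/22)*sqrt(473). At the order-1 pole a set g(ξ) = (ξ - a)*f(ξ) = [-8/9] / (ξ - a').
Simple pole: residue = g(a) at a = 1/2 + (1/22)*sqrt(473), which is -(8/387)*sqrt(473).
List the singular points by increasing real part (a conjugate pair: the negative imaginary part first).

Radius of convergence at 0: -1/2 + (1/22)*sqrt(473).
At 1/2 - (1/22)*sqrt(473): a pole of order 1; residue (8/387)*sqrt(473).
At 1/2 + (1/22)*sqrt(473): a pole of order 1; residue -(8/387)*sqrt(473).


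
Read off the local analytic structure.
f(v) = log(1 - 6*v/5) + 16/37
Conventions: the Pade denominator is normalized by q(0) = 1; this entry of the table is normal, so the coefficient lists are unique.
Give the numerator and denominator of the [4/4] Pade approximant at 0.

The Pade approximant has numerator coefficients [16/37, -414/185, 3834/1295, -41544/32375, 110268/809375]; denominator coefficients [1, -12/5, 324/175, -432/875, 648/21875].

Taylor coefficients needed (expand at 0): a_0 = 16/37, a_1 = -6/5, a_2 = -18/25, a_3 = -72/125, a_4 = -324/625, a_5 = -7776/15625, a_6 = -7776/15625, a_7 = -279936/546875, a_8 = -209952/390625.
Write the denominator as Q(v) = 1 + q1*v + q2*v^2 + q3*v^3 + q4*v^4. Requiring Q*f - P = O(v^9) with deg P <= 4 kills the coefficients of v^5..v^8 in Q*f:
  v^5: a_5 + q1*a_4 + q2*a_3 + q3*a_2 + q4*a_1 = 0, i.e. -7776/15625 + (-324/625)*q1 + (-72/125)*q2 + (-18/25)*q3 + (-6/5)*q4 = 0.
  v^6: a_6 + q1*a_5 + q2*a_4 + q3*a_3 + q4*a_2 = 0, i.e. -7776/15625 + (-7776/15625)*q1 + (-324/625)*q2 + (-72/125)*q3 + (-18/25)*q4 = 0.
  v^7: a_7 + q1*a_6 + q2*a_5 + q3*a_4 + q4*a_3 = 0, i.e. -279936/546875 + (-7776/15625)*q1 + (-7776/15625)*q2 + (-324/625)*q3 + (-72/125)*q4 = 0.
  v^8: a_8 + q1*a_7 + q2*a_6 + q3*a_5 + q4*a_4 = 0, i.e. -209952/390625 + (-279936/546875)*q1 + (-7776/15625)*q2 + (-7776/15625)*q3 + (-324/625)*q4 = 0.
Solving this linear system: q1 = -12/5, q2 = 324/175, q3 = -432/875, q4 = 648/21875.
The numerator is Q*f truncated at degree 4: P0 = a_0 = 16/37; P1 = a_1 + q1*a_0 = -414/185; P2 = a_2 + q1*a_1 + q2*a_0 = 3834/1295; P3 = a_3 + q1*a_2 + q2*a_1 + q3*a_0 = -41544/32375; P4 = a_4 + q1*a_3 + q2*a_2 + q3*a_1 + q4*a_0 = 110268/809375.


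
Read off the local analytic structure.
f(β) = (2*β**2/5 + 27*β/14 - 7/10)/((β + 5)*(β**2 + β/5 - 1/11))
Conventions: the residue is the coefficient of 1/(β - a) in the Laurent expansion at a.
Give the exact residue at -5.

The residue is -132/9205.

At the order-1 pole -5 set g(β) = (β - (-5))*f(β) = (2*β**2/5 + 27*β/14 - 7/10)/(β**2 + β/5 - 1/11).
Simple pole: residue = g(a) at a = -5, which is -132/9205.


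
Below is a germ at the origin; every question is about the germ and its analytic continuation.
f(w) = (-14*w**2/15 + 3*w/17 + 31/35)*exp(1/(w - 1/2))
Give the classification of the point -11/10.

The point is a regular point.

There is no denominator, hence no pole anywhere.
The essential point of exp(1/(w - (1/2))) is 1/2, not -11/10.
So the germ continues analytically to -11/10.


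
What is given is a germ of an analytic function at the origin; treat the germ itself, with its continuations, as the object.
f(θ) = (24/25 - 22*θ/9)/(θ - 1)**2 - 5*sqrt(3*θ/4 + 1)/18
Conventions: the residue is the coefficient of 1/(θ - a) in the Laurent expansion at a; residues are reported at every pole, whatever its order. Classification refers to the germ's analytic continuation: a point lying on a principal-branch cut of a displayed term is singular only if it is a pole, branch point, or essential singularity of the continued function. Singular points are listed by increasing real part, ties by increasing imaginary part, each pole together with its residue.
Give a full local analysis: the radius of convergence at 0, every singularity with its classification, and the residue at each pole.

Denominator factor (θ - 1)^2: pole of order 2 at 1, modulus 1.
Branch term (-5/18)*sqrt(1 - θ/(-4/3)): its argument vanishes at θ = -4/3, a square-root branch point, modulus 4/3.
The radius of convergence is the smallest modulus among the singular points: 1.
The branch term is analytic at 1 and contributes nothing to the residue; only the rational part matters.
At the order-2 pole 1 set g(θ) = (θ - (1))^2*(rational part) = 24/25 - 22*θ/9.
Order-2 pole: residue = g'(a); g'(1) = -22/9, so the residue is -22/9.
List the singular points by increasing real part (a conjugate pair: the negative imaginary part first).

Radius of convergence at 0: 1.
At -4/3: an algebraic (square-root) branch point.
At 1: a pole of order 2; residue -22/9.


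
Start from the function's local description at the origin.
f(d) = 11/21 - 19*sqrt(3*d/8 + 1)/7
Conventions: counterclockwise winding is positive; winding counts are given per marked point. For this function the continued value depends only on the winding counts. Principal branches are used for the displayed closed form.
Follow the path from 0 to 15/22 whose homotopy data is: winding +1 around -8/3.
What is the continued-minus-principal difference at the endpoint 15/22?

Continued minus principal equals (19/154)*sqrt(2431).

The rational part is single-valued and drops out of the difference; each branch term changes only by its own monodromy.
(-19/7)*sqrt(1 - d/(-8/3)): winding +1 is odd, the square root flips sign, contributing -2*(-19/7)*sqrt(1 - (15/22)/(-8/3)) = -2*(-19/7)*sqrt(221/176) = (19/154)*sqrt(2431).
Summing the contributions at d = 15/22 gives (19/154)*sqrt(2431).


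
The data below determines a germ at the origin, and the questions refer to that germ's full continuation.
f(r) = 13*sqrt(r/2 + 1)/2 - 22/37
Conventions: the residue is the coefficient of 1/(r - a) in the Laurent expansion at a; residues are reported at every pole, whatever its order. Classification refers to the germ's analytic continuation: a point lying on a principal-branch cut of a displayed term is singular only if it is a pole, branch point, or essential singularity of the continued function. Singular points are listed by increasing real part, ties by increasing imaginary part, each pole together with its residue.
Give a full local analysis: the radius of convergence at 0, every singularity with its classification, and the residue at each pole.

Radius of convergence at 0: 2.
At -2: an algebraic (square-root) branch point.

Branch term (13/2)*sqrt(1 - r/(-2)): its argument vanishes at r = -2, a square-root branch point, modulus 2.
The radius of convergence is the smallest modulus among the singular points: 2.


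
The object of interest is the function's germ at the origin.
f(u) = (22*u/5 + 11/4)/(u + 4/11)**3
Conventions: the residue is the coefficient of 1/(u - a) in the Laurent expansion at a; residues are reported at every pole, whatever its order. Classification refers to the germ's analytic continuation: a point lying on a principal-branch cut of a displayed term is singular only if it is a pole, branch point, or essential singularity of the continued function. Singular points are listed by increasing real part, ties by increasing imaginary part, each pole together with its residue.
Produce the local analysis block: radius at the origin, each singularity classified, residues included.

Radius of convergence at 0: 4/11.
At -4/11: a pole of order 3; residue 0.

Denominator factor (u + 4/11)^3: pole of order 3 at -4/11, modulus 4/11.
The radius of convergence is the smallest modulus among the singular points: 4/11.
At the order-3 pole -4/11 set g(u) = (u - (-4/11))^3*f(u) = 22*u/5 + 11/4.
Order-3 pole: residue = g''(a)/2; g''(-4/11) = 0, so the residue is 0.


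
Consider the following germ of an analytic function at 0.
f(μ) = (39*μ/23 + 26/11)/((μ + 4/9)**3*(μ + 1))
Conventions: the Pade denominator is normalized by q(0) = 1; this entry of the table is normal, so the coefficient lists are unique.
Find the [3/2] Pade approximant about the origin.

The Pade approximant has numerator coefficients [9477/352, -1224375867/29292800, 130662252981/2577766400, -409431144447/10311065600]; denominator coefficients [1, 17666843/3223800, 40527449/5158080].

Taylor coefficients needed (expand at 0): a_0 = 9477/352, a_1 = -6131619/32384, a_2 = 7098273/8096, a_3 = -869656905/259072, a_4 = 2168100675/188416, a_5 = -304129979829/8290304.
Write the denominator as Q(μ) = 1 + q1*μ + q2*μ^2. Requiring Q*f - P = O(μ^6) with deg P <= 3 kills the coefficients of μ^4..μ^5 in Q*f:
  μ^4: a_4 + q1*a_3 + q2*a_2 = 0, i.e. 2168100675/188416 + (-869656905/259072)*q1 + (7098273/8096)*q2 = 0.
  μ^5: a_5 + q1*a_4 + q2*a_3 = 0, i.e. -304129979829/8290304 + (2168100675/188416)*q1 + (-869656905/259072)*q2 = 0.
Solving this linear system: q1 = 17666843/3223800, q2 = 40527449/5158080.
The numerator is Q*f truncated at degree 3: P0 = a_0 = 9477/352; P1 = a_1 + q1*a_0 = -1224375867/29292800; P2 = a_2 + q1*a_1 + q2*a_0 = 130662252981/2577766400; P3 = a_3 + q1*a_2 + q2*a_1 = -409431144447/10311065600.


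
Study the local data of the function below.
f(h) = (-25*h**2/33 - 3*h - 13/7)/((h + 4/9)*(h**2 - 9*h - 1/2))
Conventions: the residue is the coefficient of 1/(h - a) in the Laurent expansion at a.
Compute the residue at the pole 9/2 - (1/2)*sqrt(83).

The residue is -26541/92246 + (643227/7656418)*sqrt(83).

The factor h**2 - 9*h - 1/2 splits as (h - a)(h - a') with a = 9/2 - (1/2)*sqrt(83), a' = 9/2 + (1/2)*sqrt(83). At the order-1 pole a set g(h) = (h - a)*f(h) = [(-25*h**2/33 - 3*h - 13/7)/(h + 4/9)] / (h - a').
Simple pole: residue = g(a) at a = 9/2 - (1/2)*sqrt(83), which is -26541/92246 + (643227/7656418)*sqrt(83).


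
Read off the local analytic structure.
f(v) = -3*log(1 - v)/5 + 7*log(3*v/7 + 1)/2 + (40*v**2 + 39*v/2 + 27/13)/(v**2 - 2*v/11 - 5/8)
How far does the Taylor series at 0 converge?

The radius of convergence is -1/11 + (1/44)*sqrt(1226).

Denominator factor (v**2 - 2*v/11 - 5/8): discriminant 613/242, real irrational roots 1/11 + (1/44)*sqrt(1226) and 1/11 - (1/44)*sqrt(1226); poles of order 1, moduli 1/11 + (1/44)*sqrt(1226) and -1/11 + (1/44)*sqrt(1226).
Branch term (-3/5)*log(1 - v/(1)): its argument vanishes at v = 1, a logarithmic branch point, modulus 1.
Branch term (7/2)*log(1 - v/(-7/3)): its argument vanishes at v = -7/3, a logarithmic branch point, modulus 7/3.
The radius of convergence is the smallest modulus among the singular points: -1/11 + (1/44)*sqrt(1226).


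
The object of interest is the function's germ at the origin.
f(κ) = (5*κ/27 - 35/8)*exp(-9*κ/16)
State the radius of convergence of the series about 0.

The radius of convergence is infinite.

The factor exp(-9*κ/16) is entire and contributes no finite singular point.
The polynomial part has no poles.
No finite singular points: the Taylor series at 0 converges everywhere.


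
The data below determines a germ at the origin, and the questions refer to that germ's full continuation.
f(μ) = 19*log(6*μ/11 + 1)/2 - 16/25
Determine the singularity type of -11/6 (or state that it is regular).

The point is a logarithmic branch point.

The term (19/2)*log(1 - μ/(-11/6)) has argument 1 - -11/6/(-11/6) = 0 at -11/6: a logarithmic (infinitely-sheeted) branch point; the remaining terms are analytic or single-valued there.


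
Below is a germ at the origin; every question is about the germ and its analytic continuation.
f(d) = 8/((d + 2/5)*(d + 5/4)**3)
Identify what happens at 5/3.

Denominator factors: d + 2/5 = 31/15 at d = 5/3; d + 5/4 = 35/12 at d = 5/3 — none vanishes.
So the germ continues analytically to 5/3.

The point is a regular point.


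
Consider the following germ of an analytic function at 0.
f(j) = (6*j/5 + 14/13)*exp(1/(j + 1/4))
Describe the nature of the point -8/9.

The point is a regular point.

There is no denominator, hence no pole anywhere.
The essential point of exp(1/(j - (-1/4))) is -1/4, not -8/9.
So the germ continues analytically to -8/9.


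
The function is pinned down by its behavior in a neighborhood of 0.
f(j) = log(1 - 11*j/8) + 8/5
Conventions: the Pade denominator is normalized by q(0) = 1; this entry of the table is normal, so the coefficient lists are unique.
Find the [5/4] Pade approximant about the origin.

The Pade approximant has numerator coefficients [8/5, -451/72, 9559/1152, -17303/4032, 2181509/3096576, -161051/20643840]; denominator coefficients [1, -55/18, 605/192, -6655/5376, 73205/516096].

Taylor coefficients needed (expand at 0): a_0 = 8/5, a_1 = -11/8, a_2 = -121/128, a_3 = -1331/1536, a_4 = -14641/16384, a_5 = -161051/163840, a_6 = -1771561/1572864, a_7 = -19487171/14680064, a_8 = -214358881/134217728, a_9 = -2357947691/1207959552.
Write the denominator as Q(j) = 1 + q1*j + q2*j^2 + q3*j^3 + q4*j^4. Requiring Q*f - P = O(j^10) with deg P <= 5 kills the coefficients of j^6..j^9 in Q*f:
  j^6: a_6 + q1*a_5 + q2*a_4 + q3*a_3 + q4*a_2 = 0, i.e. -1771561/1572864 + (-161051/163840)*q1 + (-14641/16384)*q2 + (-1331/1536)*q3 + (-121/128)*q4 = 0.
  j^7: a_7 + q1*a_6 + q2*a_5 + q3*a_4 + q4*a_3 = 0, i.e. -19487171/14680064 + (-1771561/1572864)*q1 + (-161051/163840)*q2 + (-14641/16384)*q3 + (-1331/1536)*q4 = 0.
  j^8: a_8 + q1*a_7 + q2*a_6 + q3*a_5 + q4*a_4 = 0, i.e. -214358881/134217728 + (-19487171/14680064)*q1 + (-1771561/1572864)*q2 + (-161051/163840)*q3 + (-14641/16384)*q4 = 0.
  j^9: a_9 + q1*a_8 + q2*a_7 + q3*a_6 + q4*a_5 = 0, i.e. -2357947691/1207959552 + (-214358881/134217728)*q1 + (-19487171/14680064)*q2 + (-1771561/1572864)*q3 + (-161051/163840)*q4 = 0.
Solving this linear system: q1 = -55/18, q2 = 605/192, q3 = -6655/5376, q4 = 73205/516096.
The numerator is Q*f truncated at degree 5: P0 = a_0 = 8/5; P1 = a_1 + q1*a_0 = -451/72; P2 = a_2 + q1*a_1 + q2*a_0 = 9559/1152; P3 = a_3 + q1*a_2 + q2*a_1 + q3*a_0 = -17303/4032; P4 = a_4 + q1*a_3 + q2*a_2 + q3*a_1 + q4*a_0 = 2181509/3096576; P5 = a_5 + q1*a_4 + q2*a_3 + q3*a_2 + q4*a_1 = -161051/20643840.


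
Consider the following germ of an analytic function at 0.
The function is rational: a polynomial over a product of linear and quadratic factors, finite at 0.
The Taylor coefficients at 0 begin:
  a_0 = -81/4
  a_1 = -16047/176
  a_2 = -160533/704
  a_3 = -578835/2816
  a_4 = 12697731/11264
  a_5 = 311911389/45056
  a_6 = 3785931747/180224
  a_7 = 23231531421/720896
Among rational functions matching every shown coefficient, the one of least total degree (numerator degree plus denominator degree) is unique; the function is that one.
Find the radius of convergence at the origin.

The radius of convergence is 1/3.

No rational of total degree below 4 reproduces all 8 coefficients; solving the [1/3] Pade equations on them gives f(v) = (-25*v/11 - 9)/((v + 4)*(v**2 - v/2 + 1/9)), whose expansion matches every shown term.
Denominator factor (v**2 - v/2 + 1/9): discriminant -7/36, complex-conjugate roots (1/4) + ((1/12)*sqrt(7))*i and (1/4) - ((1/12)*sqrt(7))*i; poles of order 1, moduli 1/3 and 1/3.
Denominator factor (v + 4): pole of order 1 at -4, modulus 4.
The radius of convergence is the smallest modulus among the singular points: 1/3.


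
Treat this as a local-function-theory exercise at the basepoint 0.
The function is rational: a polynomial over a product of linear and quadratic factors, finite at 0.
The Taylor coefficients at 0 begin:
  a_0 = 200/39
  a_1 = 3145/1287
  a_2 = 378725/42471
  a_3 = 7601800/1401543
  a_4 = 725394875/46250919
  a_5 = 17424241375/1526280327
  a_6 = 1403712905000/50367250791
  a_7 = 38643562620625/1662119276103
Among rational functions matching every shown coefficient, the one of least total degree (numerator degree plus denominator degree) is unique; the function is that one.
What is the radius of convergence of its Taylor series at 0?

No rational of total degree below 3 reproduces all 8 coefficients; solving the [1/2] Pade equations on them gives f(γ) = (-γ - 40/13)/(γ**2 + γ/11 - 3/5), whose expansion matches every shown term.
Denominator factor (γ**2 + γ/11 - 3/5): discriminant 1457/605, real irrational roots -1/22 + (1/110)*sqrt(7285) and -1/22 - (1/110)*sqrt(7285); poles of order 1, moduli -1/22 + (1/110)*sqrt(7285) and 1/22 + (1/110)*sqrt(7285).
The radius of convergence is the smallest modulus among the singular points: -1/22 + (1/110)*sqrt(7285).

The radius of convergence is -1/22 + (1/110)*sqrt(7285).


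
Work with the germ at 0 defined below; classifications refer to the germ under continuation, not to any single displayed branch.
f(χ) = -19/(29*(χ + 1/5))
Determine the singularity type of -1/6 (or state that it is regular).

Denominator factors: χ + 1/5 = 1/30 at χ = -1/6 — none vanishes.
So the germ continues analytically to -1/6.

The point is a regular point.


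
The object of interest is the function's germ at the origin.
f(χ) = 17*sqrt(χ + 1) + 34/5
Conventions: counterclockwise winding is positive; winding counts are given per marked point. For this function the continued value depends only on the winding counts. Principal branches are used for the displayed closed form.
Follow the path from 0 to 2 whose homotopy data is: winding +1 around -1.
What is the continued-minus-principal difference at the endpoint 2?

The rational part is single-valued and drops out of the difference; each branch term changes only by its own monodromy.
(17)*sqrt(1 - χ/(-1)): winding +1 is odd, the square root flips sign, contributing -2*(17)*sqrt(1 - (2)/(-1)) = -2*(17)*sqrt(3) = -(34)*sqrt(3).
Summing the contributions at χ = 2 gives -(34)*sqrt(3).

Continued minus principal equals -(34)*sqrt(3).


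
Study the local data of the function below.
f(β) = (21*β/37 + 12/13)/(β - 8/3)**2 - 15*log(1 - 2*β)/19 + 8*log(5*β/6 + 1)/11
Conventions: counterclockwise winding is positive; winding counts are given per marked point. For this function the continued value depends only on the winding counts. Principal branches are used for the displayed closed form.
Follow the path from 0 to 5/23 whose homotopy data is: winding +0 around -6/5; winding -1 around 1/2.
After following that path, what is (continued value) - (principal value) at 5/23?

The rational part is single-valued and drops out of the difference; each branch term changes only by its own monodromy.
(8/11)*log(1 - β/(-6/5)): winding 0 around -6/5, so this term returns to its principal value, contribution 0.
(-15/19)*log(1 - β/(1/2)): each positive loop around 1/2 adds 2*pi*i to the log, so winding -1 contributes (-15/19)*(-1)*2*pi*i = (30/19)*pi*i.
Summing the contributions at β = 5/23 gives (30/19)*pi*i.

Continued minus principal equals (30/19)*pi*i.
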